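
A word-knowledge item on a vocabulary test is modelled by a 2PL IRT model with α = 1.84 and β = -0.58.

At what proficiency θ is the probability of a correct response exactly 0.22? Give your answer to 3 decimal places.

-1.268

P(θ) = 1 / (1 + exp(−α(θ − β)))
logit = ln(0.2200/0.7800) = -1.2657
θ = β + logit/(α) = -0.58 + (-1.2657)/1.8400 = -1.2679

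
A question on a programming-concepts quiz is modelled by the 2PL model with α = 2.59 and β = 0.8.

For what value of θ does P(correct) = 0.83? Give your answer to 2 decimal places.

1.41

P(θ) = 1 / (1 + exp(−α(θ − β)))
logit = ln(0.8300/0.1700) = 1.5856
θ = β + logit/(α) = 0.8 + 1.5856/2.5900 = 1.4122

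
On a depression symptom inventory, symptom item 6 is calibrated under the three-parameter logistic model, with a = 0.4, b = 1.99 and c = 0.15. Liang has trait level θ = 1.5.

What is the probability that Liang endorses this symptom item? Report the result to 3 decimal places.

P(θ) = c + (1 − c) · 1 / (1 + exp(−a(θ − b)))
Exponent: 0.4 × (1.5 − 1.99) = -0.1960
1/(1 + e^{0.1960}) = 0.4512
P = 0.15 + 0.85 × 0.4512 = 0.5335

0.533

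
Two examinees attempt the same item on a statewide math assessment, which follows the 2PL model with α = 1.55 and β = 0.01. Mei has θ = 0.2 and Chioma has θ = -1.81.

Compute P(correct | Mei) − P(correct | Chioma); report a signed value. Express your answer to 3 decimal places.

0.517

P(θ) = 1 / (1 + exp(−α(θ − β)))
P(Mei) = 0.5731  [exponent 0.2945]
P(Chioma) = 0.0562  [exponent -2.8210]
Difference = 0.5731 − 0.0562 = 0.5169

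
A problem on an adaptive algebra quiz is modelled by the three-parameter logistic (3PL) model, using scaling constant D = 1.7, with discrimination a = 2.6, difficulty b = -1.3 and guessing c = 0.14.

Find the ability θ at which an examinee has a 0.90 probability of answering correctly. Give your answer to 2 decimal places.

P(θ) = c + (1 − c) · 1 / (1 + exp(−D·a(θ − b)))
Remove guessing floor: (0.90 − 0.14)/(1 − 0.14) = 0.8837
logit = ln(0.8837/0.1163) = 2.0281
θ = b + logit/(1.7·a) = -1.3 + 2.0281/4.4200 = -0.8411

-0.84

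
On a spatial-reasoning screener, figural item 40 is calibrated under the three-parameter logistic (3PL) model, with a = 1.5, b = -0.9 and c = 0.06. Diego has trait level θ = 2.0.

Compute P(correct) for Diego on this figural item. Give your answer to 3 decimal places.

P(θ) = c + (1 − c) · 1 / (1 + exp(−a(θ − b)))
Exponent: 1.5 × (2.0 − (-0.9)) = 4.3500
1/(1 + e^{-4.3500}) = 0.9873
P = 0.06 + 0.94 × 0.9873 = 0.9880

0.988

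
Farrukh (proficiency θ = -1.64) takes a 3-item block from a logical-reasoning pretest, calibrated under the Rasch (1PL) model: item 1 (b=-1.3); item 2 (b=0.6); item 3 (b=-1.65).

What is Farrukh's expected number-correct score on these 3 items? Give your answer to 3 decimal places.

1.015

P(θ) = 1 / (1 + exp(−(θ − b)))
P_1 = 1/(1+e^{0.3400}) = 0.4158
P_2 = 1/(1+e^{2.2400}) = 0.0962
P_3 = 1/(1+e^{-0.0100}) = 0.5025
E[score] = 0.4158 + 0.0962 + 0.5025 = 1.0145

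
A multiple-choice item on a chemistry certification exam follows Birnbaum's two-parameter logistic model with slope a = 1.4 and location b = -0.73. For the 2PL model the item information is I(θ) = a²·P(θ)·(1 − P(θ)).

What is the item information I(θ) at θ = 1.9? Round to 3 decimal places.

0.047

P = 1/(1+e^{-3.6820}) = 0.9754
P(1−P) = 0.9754 × 0.0246 = 0.0240
I = a² × P(1−P) = 1.4² × 0.0240 = 0.04695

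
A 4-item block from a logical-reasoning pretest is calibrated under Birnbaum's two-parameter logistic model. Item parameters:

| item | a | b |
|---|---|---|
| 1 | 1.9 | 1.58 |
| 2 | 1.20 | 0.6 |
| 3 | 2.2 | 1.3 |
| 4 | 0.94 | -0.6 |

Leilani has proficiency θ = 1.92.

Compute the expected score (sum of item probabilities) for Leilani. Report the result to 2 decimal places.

3.20

P(θ) = 1 / (1 + exp(−a(θ − b)))
P_1 = 1/(1+e^{-0.6460}) = 0.6561
P_2 = 1/(1+e^{-1.5840}) = 0.8298
P_3 = 1/(1+e^{-1.3640}) = 0.7964
P_4 = 1/(1+e^{-2.3688}) = 0.9144
E[score] = 0.6561 + 0.8298 + 0.7964 + 0.9144 = 3.1967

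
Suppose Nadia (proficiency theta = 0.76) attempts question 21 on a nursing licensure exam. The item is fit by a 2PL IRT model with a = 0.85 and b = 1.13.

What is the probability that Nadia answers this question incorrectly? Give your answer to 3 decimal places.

0.578

P(theta) = 1 / (1 + exp(−a(theta − b)))
Exponent: 0.85 × (0.76 − 1.13) = -0.3145
1/(1 + e^{0.3145}) = 0.4220
P(incorrect) = 1 − 0.4220 = 0.5780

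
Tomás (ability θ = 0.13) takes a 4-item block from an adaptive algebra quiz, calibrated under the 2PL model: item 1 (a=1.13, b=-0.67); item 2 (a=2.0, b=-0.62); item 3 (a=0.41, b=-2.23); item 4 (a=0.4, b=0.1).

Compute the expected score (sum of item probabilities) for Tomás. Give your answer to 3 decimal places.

2.757

P(θ) = 1 / (1 + exp(−a(θ − b)))
P_1 = 1/(1+e^{-0.9040}) = 0.7118
P_2 = 1/(1+e^{-1.5000}) = 0.8176
P_3 = 1/(1+e^{-0.9676}) = 0.7246
P_4 = 1/(1+e^{-0.0120}) = 0.5030
E[score] = 0.7118 + 0.8176 + 0.7246 + 0.5030 = 2.7570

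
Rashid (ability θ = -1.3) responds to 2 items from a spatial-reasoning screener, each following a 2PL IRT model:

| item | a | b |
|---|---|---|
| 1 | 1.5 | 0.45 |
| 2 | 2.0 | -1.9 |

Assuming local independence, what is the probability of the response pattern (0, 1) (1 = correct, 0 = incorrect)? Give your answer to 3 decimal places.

0.717

P(θ) = 1 / (1 + exp(−a(θ − b)))
P_1 = 1/(1+e^{2.6250}) = 0.0675
P_2 = 1/(1+e^{-1.2000}) = 0.7685
L = (1−P_1) × P_2 = 0.9325 × 0.7685 = 0.71661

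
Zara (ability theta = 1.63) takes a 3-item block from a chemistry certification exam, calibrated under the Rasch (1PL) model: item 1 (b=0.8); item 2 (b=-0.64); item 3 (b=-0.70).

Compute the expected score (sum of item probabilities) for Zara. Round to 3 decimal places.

P(theta) = 1 / (1 + exp(−(theta − b)))
P_1 = 1/(1+e^{-0.8300}) = 0.6964
P_2 = 1/(1+e^{-2.2700}) = 0.9064
P_3 = 1/(1+e^{-2.3300}) = 0.9113
E[score] = 0.6964 + 0.9064 + 0.9113 = 2.5140

2.514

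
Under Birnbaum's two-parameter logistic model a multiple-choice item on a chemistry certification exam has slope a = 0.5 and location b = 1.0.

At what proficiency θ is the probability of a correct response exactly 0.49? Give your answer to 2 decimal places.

P(θ) = 1 / (1 + exp(−a(θ − b)))
logit = ln(0.4900/0.5100) = -0.0400
θ = b + logit/(a) = 1.0 + (-0.0400)/0.5000 = 0.9200

0.92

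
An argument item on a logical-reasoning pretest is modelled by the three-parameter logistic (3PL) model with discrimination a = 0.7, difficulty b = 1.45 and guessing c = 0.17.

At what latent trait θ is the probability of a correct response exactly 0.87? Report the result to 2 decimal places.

P(θ) = c + (1 − c) · 1 / (1 + exp(−a(θ − b)))
Remove guessing floor: (0.87 − 0.17)/(1 − 0.17) = 0.8434
logit = ln(0.8434/0.1566) = 1.6835
θ = b + logit/(a) = 1.45 + 1.6835/0.7000 = 3.8551

3.86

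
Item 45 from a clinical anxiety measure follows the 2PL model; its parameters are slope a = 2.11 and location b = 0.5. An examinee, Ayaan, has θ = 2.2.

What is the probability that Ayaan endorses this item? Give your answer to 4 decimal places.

P(θ) = 1 / (1 + exp(−a(θ − b)))
Exponent: 2.11 × (2.2 − 0.5) = 3.5870
1/(1 + e^{-3.5870}) = 0.9731

0.9731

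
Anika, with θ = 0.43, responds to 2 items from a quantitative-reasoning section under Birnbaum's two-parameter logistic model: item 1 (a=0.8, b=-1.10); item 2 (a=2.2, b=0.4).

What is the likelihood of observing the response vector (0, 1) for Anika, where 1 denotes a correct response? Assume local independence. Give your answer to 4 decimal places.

0.1174

P(θ) = 1 / (1 + exp(−a(θ − b)))
P_1 = 1/(1+e^{-1.2240}) = 0.7728
P_2 = 1/(1+e^{-0.0660}) = 0.5165
L = (1−P_1) × P_2 = 0.2272 × 0.5165 = 0.11736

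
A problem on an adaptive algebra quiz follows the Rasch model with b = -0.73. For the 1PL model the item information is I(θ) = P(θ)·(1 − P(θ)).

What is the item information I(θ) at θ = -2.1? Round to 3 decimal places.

P = 1/(1+e^{1.3700}) = 0.2026
P(1−P) = 0.2026 × 0.7974 = 0.1616
I = P(1−P) = 0.16157

0.162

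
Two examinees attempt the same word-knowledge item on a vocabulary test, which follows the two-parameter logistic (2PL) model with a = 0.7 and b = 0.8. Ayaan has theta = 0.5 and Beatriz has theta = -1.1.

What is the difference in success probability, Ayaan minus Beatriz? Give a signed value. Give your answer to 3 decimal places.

P(theta) = 1 / (1 + exp(−a(theta − b)))
P(Ayaan) = 0.4477  [exponent -0.2100]
P(Beatriz) = 0.2092  [exponent -1.3300]
Difference = 0.4477 − 0.2092 = 0.2385

0.239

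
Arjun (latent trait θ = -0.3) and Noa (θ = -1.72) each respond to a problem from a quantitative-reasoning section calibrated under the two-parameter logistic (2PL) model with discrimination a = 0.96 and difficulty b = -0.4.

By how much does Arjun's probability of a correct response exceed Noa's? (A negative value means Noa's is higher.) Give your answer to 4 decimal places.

P(θ) = 1 / (1 + exp(−a(θ − b)))
P(Arjun) = 0.5240  [exponent 0.0960]
P(Noa) = 0.2197  [exponent -1.2672]
Difference = 0.5240 − 0.2197 = 0.3042

0.3042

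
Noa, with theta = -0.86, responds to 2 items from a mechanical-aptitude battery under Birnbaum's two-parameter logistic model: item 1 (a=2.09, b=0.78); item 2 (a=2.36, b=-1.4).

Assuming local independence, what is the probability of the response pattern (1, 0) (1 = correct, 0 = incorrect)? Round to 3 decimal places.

0.007

P(theta) = 1 / (1 + exp(−a(theta − b)))
P_1 = 1/(1+e^{3.4276}) = 0.0314
P_2 = 1/(1+e^{-1.2744}) = 0.7815
L = P_1 × (1−P_2) = 0.0314 × 0.2185 = 0.00687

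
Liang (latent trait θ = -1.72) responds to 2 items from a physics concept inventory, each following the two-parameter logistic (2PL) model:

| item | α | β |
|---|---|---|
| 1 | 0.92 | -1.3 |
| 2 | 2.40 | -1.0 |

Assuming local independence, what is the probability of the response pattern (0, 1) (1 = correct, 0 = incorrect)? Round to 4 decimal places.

0.0898

P(θ) = 1 / (1 + exp(−α(θ − β)))
P_1 = 1/(1+e^{0.3864}) = 0.4046
P_2 = 1/(1+e^{1.7280}) = 0.1508
L = (1−P_1) × P_2 = 0.5954 × 0.1508 = 0.08981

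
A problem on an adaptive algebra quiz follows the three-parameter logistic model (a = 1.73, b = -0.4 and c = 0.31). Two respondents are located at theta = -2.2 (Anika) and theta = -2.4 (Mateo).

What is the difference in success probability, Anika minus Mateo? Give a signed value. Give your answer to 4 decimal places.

P(theta) = c + (1 − c) · 1 / (1 + exp(−a(theta − b)))
P(Anika) = 0.3393  [exponent -3.1140]
P(Mateo) = 0.3310  [exponent -3.4600]
Difference = 0.3393 − 0.3310 = 0.0083

0.0083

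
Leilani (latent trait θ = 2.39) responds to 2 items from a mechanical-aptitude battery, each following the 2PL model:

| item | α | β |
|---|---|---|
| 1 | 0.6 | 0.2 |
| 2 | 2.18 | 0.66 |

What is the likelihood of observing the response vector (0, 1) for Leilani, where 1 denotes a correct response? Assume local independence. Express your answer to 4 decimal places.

0.2071

P(θ) = 1 / (1 + exp(−α(θ − β)))
P_1 = 1/(1+e^{-1.3140}) = 0.7882
P_2 = 1/(1+e^{-3.7714}) = 0.9775
L = (1−P_1) × P_2 = 0.2118 × 0.9775 = 0.20705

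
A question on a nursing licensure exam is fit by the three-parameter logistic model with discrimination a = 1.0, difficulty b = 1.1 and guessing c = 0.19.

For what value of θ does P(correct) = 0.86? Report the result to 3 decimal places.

2.666

P(θ) = c + (1 − c) · 1 / (1 + exp(−a(θ − b)))
Remove guessing floor: (0.86 − 0.19)/(1 − 0.19) = 0.8272
logit = ln(0.8272/0.1728) = 1.5656
θ = b + logit/(a) = 1.1 + 1.5656/1.0000 = 2.6656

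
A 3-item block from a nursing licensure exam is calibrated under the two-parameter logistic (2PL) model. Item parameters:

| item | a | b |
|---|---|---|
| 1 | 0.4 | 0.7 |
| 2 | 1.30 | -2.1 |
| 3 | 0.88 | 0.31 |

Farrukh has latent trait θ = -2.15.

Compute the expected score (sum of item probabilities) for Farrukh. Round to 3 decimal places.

P(θ) = 1 / (1 + exp(−a(θ − b)))
P_1 = 1/(1+e^{1.1400}) = 0.2423
P_2 = 1/(1+e^{0.0650}) = 0.4838
P_3 = 1/(1+e^{2.1648}) = 0.1030
E[score] = 0.2423 + 0.4838 + 0.1030 = 0.8290

0.829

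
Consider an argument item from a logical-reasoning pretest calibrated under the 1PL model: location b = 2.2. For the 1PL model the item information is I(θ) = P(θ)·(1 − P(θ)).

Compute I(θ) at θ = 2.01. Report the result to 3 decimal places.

0.248

P = 1/(1+e^{0.1900}) = 0.4526
P(1−P) = 0.4526 × 0.5474 = 0.2478
I = P(1−P) = 0.24776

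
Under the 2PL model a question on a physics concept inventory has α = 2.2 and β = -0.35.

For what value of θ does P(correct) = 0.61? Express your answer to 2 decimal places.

P(θ) = 1 / (1 + exp(−α(θ − β)))
logit = ln(0.6100/0.3900) = 0.4473
θ = β + logit/(α) = -0.35 + 0.4473/2.2000 = -0.1467

-0.15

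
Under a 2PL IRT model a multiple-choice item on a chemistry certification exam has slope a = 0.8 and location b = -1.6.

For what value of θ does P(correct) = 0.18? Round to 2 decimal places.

P(θ) = 1 / (1 + exp(−a(θ − b)))
logit = ln(0.1800/0.8200) = -1.5163
θ = b + logit/(a) = -1.6 + (-1.5163)/0.8000 = -3.4954

-3.50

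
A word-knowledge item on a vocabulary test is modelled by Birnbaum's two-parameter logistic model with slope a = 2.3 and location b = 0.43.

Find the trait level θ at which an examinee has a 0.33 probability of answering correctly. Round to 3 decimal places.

0.122

P(θ) = 1 / (1 + exp(−a(θ − b)))
logit = ln(0.3300/0.6700) = -0.7082
θ = b + logit/(a) = 0.43 + (-0.7082)/2.3000 = 0.1221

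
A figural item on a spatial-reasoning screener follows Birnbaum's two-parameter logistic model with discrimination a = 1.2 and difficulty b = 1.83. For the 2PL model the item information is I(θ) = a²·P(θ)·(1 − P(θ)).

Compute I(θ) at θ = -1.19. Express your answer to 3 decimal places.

P = 1/(1+e^{3.6240}) = 0.0260
P(1−P) = 0.0260 × 0.9740 = 0.0253
I = a² × P(1−P) = 1.2² × 0.0253 = 0.03644

0.036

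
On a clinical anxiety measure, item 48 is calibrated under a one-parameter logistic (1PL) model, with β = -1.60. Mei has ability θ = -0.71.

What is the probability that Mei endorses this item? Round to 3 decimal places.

P(θ) = 1 / (1 + exp(−(θ − β)))
Exponent: (-0.71 − (-1.60)) = 0.8900
1/(1 + e^{-0.8900}) = 0.7089
P = 0.7089

0.709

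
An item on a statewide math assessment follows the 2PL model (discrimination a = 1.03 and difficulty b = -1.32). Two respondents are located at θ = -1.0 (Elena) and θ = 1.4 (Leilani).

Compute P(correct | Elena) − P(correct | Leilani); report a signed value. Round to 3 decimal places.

-0.361

P(θ) = 1 / (1 + exp(−a(θ − b)))
P(Elena) = 0.5817  [exponent 0.3296]
P(Leilani) = 0.9428  [exponent 2.8016]
Difference = 0.5817 − 0.9428 = -0.3611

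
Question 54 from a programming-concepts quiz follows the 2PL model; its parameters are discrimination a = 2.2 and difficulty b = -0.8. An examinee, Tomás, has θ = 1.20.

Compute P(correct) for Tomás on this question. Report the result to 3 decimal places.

P(θ) = 1 / (1 + exp(−a(θ − b)))
Exponent: 2.2 × (1.20 − (-0.8)) = 4.4000
1/(1 + e^{-4.4000}) = 0.9879

0.988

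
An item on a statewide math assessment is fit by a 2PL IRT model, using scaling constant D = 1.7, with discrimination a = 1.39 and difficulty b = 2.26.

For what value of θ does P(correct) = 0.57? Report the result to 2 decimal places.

P(θ) = 1 / (1 + exp(−D·a(θ − b)))
logit = ln(0.5700/0.4300) = 0.2819
θ = b + logit/(1.7·a) = 2.26 + 0.2819/2.3630 = 2.3793

2.38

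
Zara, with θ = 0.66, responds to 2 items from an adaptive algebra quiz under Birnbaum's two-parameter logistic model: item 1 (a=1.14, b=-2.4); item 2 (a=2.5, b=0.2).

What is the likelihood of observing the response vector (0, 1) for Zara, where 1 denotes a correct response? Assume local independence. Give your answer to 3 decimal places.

P(θ) = 1 / (1 + exp(−a(θ − b)))
P_1 = 1/(1+e^{-3.4884}) = 0.9704
P_2 = 1/(1+e^{-1.1500}) = 0.7595
L = (1−P_1) × P_2 = 0.0296 × 0.7595 = 0.02252

0.023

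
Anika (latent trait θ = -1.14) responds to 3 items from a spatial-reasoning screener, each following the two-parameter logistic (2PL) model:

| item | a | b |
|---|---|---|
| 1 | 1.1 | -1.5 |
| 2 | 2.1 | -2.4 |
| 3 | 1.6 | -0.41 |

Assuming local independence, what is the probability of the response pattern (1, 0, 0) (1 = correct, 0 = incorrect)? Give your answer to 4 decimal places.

P(θ) = 1 / (1 + exp(−a(θ − b)))
P_1 = 1/(1+e^{-0.3960}) = 0.5977
P_2 = 1/(1+e^{-2.6460}) = 0.9338
P_3 = 1/(1+e^{1.1680}) = 0.2372
L = P_1 × (1−P_2) × (1−P_3) = 0.5977 × 0.0662 × 0.7628 = 0.03020

0.0302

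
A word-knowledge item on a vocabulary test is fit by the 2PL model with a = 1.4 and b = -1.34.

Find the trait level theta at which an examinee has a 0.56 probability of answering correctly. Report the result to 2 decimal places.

P(theta) = 1 / (1 + exp(−a(theta − b)))
logit = ln(0.5600/0.4400) = 0.2412
theta = b + logit/(a) = -1.34 + 0.2412/1.4000 = -1.1677

-1.17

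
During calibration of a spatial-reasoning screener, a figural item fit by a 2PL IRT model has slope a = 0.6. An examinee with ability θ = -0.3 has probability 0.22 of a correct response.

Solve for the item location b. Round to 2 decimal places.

P(θ) = 1 / (1 + exp(−a(θ − b)))
logit(0.22) = ln(0.22/0.78) = -1.2657
b = θ − logit/(a) = -0.3 − (-1.2657)/0.6000 = 1.8094

1.81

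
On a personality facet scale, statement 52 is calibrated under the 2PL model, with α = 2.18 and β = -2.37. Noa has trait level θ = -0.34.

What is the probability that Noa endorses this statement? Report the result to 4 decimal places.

0.9882

P(θ) = 1 / (1 + exp(−α(θ − β)))
Exponent: 2.18 × (-0.34 − (-2.37)) = 4.4254
1/(1 + e^{-4.4254}) = 0.9882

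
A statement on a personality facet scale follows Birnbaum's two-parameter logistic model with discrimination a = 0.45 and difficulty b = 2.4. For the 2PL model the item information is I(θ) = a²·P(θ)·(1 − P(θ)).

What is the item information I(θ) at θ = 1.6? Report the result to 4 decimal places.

P = 1/(1+e^{0.3600}) = 0.4110
P(1−P) = 0.4110 × 0.5890 = 0.2421
I = a² × P(1−P) = 0.45² × 0.2421 = 0.04902

0.0490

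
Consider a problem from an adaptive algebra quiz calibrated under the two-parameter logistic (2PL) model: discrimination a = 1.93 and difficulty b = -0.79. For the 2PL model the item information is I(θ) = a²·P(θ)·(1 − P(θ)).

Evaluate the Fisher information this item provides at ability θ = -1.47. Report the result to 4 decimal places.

P = 1/(1+e^{1.3124}) = 0.2121
P(1−P) = 0.2121 × 0.7879 = 0.1671
I = a² × P(1−P) = 1.93² × 0.1671 = 0.62245

0.6225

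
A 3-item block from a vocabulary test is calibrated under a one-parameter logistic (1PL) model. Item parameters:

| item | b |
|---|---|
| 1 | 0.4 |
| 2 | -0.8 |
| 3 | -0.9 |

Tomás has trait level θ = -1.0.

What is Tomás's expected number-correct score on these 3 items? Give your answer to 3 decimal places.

1.123

P(θ) = 1 / (1 + exp(−(θ − b)))
P_1 = 1/(1+e^{1.4000}) = 0.1978
P_2 = 1/(1+e^{0.2000}) = 0.4502
P_3 = 1/(1+e^{0.1000}) = 0.4750
E[score] = 0.1978 + 0.4502 + 0.4750 = 1.1230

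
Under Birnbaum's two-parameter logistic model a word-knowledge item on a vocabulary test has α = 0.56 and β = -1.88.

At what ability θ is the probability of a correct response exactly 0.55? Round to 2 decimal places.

-1.52

P(θ) = 1 / (1 + exp(−α(θ − β)))
logit = ln(0.5500/0.4500) = 0.2007
θ = β + logit/(α) = -1.88 + 0.2007/0.5600 = -1.5217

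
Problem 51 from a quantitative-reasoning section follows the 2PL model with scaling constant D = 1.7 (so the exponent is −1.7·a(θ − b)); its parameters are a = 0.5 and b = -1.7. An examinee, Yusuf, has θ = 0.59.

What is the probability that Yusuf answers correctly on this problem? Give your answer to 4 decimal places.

0.8751

P(θ) = 1 / (1 + exp(−D·a(θ − b)))
Exponent: 1.7 × 0.5 × (0.59 − (-1.7)) = 1.9465
1/(1 + e^{-1.9465}) = 0.8751
P = 0.8751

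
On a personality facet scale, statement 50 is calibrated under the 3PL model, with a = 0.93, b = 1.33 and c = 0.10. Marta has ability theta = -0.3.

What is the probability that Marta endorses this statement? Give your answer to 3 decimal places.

P(theta) = c + (1 − c) · 1 / (1 + exp(−a(theta − b)))
Exponent: 0.93 × (-0.3 − 1.33) = -1.5159
1/(1 + e^{1.5159}) = 0.1801
P = 0.10 + 0.90 × 0.1801 = 0.2621

0.262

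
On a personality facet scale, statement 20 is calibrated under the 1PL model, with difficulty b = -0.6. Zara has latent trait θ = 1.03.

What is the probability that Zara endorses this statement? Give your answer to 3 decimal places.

P(θ) = 1 / (1 + exp(−(θ − b)))
Exponent: (1.03 − (-0.6)) = 1.6300
1/(1 + e^{-1.6300}) = 0.8362
P = 0.8362

0.836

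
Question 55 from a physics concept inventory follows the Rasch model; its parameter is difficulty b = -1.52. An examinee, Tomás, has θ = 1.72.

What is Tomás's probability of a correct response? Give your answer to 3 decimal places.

0.962

P(θ) = 1 / (1 + exp(−(θ − b)))
Exponent: (1.72 − (-1.52)) = 3.2400
1/(1 + e^{-3.2400}) = 0.9623
P = 0.9623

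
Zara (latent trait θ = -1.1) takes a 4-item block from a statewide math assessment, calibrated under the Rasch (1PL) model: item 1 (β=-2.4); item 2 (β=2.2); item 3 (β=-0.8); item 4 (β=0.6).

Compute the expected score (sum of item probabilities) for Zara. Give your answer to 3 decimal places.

1.401

P(θ) = 1 / (1 + exp(−(θ − β)))
P_1 = 1/(1+e^{-1.3000}) = 0.7858
P_2 = 1/(1+e^{3.3000}) = 0.0356
P_3 = 1/(1+e^{0.3000}) = 0.4256
P_4 = 1/(1+e^{1.7000}) = 0.1545
E[score] = 0.7858 + 0.0356 + 0.4256 + 0.1545 = 1.4014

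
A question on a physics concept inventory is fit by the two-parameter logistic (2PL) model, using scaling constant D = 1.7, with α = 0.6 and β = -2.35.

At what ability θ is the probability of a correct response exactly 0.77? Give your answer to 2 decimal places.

P(θ) = 1 / (1 + exp(−D·α(θ − β)))
logit = ln(0.7700/0.2300) = 1.2083
θ = β + logit/(1.7·α) = -2.35 + 1.2083/1.0200 = -1.1654

-1.17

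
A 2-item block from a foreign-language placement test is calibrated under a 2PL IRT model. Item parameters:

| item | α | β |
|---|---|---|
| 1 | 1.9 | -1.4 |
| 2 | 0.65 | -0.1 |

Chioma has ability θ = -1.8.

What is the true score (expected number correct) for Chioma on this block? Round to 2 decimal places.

P(θ) = 1 / (1 + exp(−α(θ − β)))
P_1 = 1/(1+e^{0.7600}) = 0.3186
P_2 = 1/(1+e^{1.1050}) = 0.2488
E[score] = 0.3186 + 0.2488 = 0.5675

0.57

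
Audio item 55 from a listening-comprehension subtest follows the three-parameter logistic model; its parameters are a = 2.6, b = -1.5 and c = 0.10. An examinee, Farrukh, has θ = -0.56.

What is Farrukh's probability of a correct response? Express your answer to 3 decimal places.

0.928

P(θ) = c + (1 − c) · 1 / (1 + exp(−a(θ − b)))
Exponent: 2.6 × (-0.56 − (-1.5)) = 2.4440
1/(1 + e^{-2.4440}) = 0.9201
P = 0.10 + 0.90 × 0.9201 = 0.9281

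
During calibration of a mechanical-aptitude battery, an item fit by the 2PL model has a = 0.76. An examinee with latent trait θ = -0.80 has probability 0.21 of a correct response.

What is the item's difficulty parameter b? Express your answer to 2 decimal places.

P(θ) = 1 / (1 + exp(−a(θ − b)))
logit(0.21) = ln(0.21/0.79) = -1.3249
b = θ − logit/(a) = -0.80 − (-1.3249)/0.7600 = 0.9433

0.94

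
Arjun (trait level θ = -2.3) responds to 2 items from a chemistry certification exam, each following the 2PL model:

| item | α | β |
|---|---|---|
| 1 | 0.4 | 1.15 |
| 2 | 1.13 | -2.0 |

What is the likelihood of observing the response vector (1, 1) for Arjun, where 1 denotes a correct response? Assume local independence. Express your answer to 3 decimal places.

P(θ) = 1 / (1 + exp(−α(θ − β)))
P_1 = 1/(1+e^{1.3800}) = 0.2010
P_2 = 1/(1+e^{0.3390}) = 0.4161
L = P_1 × P_2 = 0.2010 × 0.4161 = 0.08363

0.084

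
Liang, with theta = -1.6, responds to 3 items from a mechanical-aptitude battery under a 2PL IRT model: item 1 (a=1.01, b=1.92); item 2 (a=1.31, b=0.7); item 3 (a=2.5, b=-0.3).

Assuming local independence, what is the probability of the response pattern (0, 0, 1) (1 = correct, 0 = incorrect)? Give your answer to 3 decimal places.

P(theta) = 1 / (1 + exp(−a(theta − b)))
P_1 = 1/(1+e^{3.5552}) = 0.0278
P_2 = 1/(1+e^{3.0130}) = 0.0468
P_3 = 1/(1+e^{3.2500}) = 0.0373
L = (1−P_1) × (1−P_2) × P_3 = 0.9722 × 0.9532 × 0.0373 = 0.03459

0.035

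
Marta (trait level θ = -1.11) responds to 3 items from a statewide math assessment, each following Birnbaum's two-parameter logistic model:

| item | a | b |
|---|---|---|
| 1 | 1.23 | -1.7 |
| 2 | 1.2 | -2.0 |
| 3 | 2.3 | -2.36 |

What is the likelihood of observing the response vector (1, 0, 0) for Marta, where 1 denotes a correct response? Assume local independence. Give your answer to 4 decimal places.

0.0092

P(θ) = 1 / (1 + exp(−a(θ − b)))
P_1 = 1/(1+e^{-0.7257}) = 0.6739
P_2 = 1/(1+e^{-1.0680}) = 0.7442
P_3 = 1/(1+e^{-2.8750}) = 0.9466
L = P_1 × (1−P_2) × (1−P_3) = 0.6739 × 0.2558 × 0.0534 = 0.00920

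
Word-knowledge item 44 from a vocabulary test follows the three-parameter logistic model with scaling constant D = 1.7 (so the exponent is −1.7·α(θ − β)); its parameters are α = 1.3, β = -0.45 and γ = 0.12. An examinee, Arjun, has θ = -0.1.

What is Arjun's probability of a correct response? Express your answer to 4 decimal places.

P(θ) = γ + (1 − γ) · 1 / (1 + exp(−D·α(θ − β)))
Exponent: 1.7 × 1.3 × (-0.1 − (-0.45)) = 0.7735
1/(1 + e^{-0.7735}) = 0.6843
P = 0.12 + 0.88 × 0.6843 = 0.7222

0.7222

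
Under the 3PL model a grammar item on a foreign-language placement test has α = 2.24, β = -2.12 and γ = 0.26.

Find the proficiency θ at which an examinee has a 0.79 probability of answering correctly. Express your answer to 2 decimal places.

-1.71

P(θ) = γ + (1 − γ) · 1 / (1 + exp(−α(θ − β)))
Remove guessing floor: (0.79 − 0.26)/(1 − 0.26) = 0.7162
logit = ln(0.7162/0.2838) = 0.9258
θ = β + logit/(α) = -2.12 + 0.9258/2.2400 = -1.7067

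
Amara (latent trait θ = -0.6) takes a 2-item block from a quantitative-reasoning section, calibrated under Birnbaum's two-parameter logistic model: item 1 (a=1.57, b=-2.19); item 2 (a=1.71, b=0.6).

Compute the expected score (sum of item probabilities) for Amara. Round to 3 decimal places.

1.038

P(θ) = 1 / (1 + exp(−a(θ − b)))
P_1 = 1/(1+e^{-2.4963}) = 0.9239
P_2 = 1/(1+e^{2.0520}) = 0.1139
E[score] = 0.9239 + 0.1139 = 1.0377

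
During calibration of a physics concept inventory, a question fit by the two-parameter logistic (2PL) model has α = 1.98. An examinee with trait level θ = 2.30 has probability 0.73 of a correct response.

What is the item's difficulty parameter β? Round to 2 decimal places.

1.80

P(θ) = 1 / (1 + exp(−α(θ − β)))
logit(0.73) = ln(0.73/0.27) = 0.9946
β = θ − logit/(α) = 2.30 − 0.9946/1.9800 = 1.7977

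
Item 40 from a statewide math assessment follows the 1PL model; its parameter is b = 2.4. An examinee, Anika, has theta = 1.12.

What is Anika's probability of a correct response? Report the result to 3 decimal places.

0.218

P(theta) = 1 / (1 + exp(−(theta − b)))
Exponent: (1.12 − 2.4) = -1.2800
1/(1 + e^{1.2800}) = 0.2176
P = 0.2176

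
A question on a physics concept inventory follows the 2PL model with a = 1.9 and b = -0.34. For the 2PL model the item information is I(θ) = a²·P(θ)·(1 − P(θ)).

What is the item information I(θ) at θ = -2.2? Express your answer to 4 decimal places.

P = 1/(1+e^{3.5340}) = 0.0284
P(1−P) = 0.0284 × 0.9716 = 0.0276
I = a² × P(1−P) = 1.9² × 0.0276 = 0.09948

0.0995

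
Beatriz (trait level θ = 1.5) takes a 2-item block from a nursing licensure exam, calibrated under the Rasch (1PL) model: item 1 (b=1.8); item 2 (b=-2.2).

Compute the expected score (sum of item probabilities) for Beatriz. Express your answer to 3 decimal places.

1.401

P(θ) = 1 / (1 + exp(−(θ − b)))
P_1 = 1/(1+e^{0.3000}) = 0.4256
P_2 = 1/(1+e^{-3.7000}) = 0.9759
E[score] = 0.4256 + 0.9759 = 1.4014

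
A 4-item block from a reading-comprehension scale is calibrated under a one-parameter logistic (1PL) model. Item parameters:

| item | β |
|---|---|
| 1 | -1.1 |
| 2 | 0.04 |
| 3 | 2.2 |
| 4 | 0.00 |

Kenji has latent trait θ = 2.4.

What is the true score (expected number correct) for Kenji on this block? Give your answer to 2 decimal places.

3.35

P(θ) = 1 / (1 + exp(−(θ − β)))
P_1 = 1/(1+e^{-3.5000}) = 0.9707
P_2 = 1/(1+e^{-2.3600}) = 0.9137
P_3 = 1/(1+e^{-0.2000}) = 0.5498
P_4 = 1/(1+e^{-2.4000}) = 0.9168
E[score] = 0.9707 + 0.9137 + 0.5498 + 0.9168 = 3.3511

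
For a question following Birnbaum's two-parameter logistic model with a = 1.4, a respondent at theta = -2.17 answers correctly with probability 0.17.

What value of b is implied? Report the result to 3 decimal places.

-1.037

P(theta) = 1 / (1 + exp(−a(theta − b)))
logit(0.17) = ln(0.17/0.83) = -1.5856
b = theta − logit/(a) = -2.17 − (-1.5856)/1.4000 = -1.0374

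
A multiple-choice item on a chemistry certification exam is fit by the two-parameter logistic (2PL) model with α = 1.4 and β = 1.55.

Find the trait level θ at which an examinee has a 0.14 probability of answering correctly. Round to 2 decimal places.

P(θ) = 1 / (1 + exp(−α(θ − β)))
logit = ln(0.1400/0.8600) = -1.8153
θ = β + logit/(α) = 1.55 + (-1.8153)/1.4000 = 0.2534

0.25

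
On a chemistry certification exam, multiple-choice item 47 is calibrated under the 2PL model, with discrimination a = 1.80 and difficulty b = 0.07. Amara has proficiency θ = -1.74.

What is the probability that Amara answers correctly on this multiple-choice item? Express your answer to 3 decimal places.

P(θ) = 1 / (1 + exp(−a(θ − b)))
Exponent: 1.80 × (-1.74 − 0.07) = -3.2580
1/(1 + e^{3.2580}) = 0.0370

0.037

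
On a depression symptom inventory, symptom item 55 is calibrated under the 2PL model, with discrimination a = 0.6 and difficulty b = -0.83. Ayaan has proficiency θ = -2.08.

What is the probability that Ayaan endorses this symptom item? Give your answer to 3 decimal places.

0.321

P(θ) = 1 / (1 + exp(−a(θ − b)))
Exponent: 0.6 × (-2.08 − (-0.83)) = -0.7500
1/(1 + e^{0.7500}) = 0.3208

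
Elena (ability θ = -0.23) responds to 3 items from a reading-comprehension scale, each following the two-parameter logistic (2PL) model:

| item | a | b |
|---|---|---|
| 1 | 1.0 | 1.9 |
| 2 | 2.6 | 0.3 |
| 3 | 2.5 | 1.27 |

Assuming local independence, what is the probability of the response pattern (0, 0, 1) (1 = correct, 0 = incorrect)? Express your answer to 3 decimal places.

0.016

P(θ) = 1 / (1 + exp(−a(θ − b)))
P_1 = 1/(1+e^{2.1300}) = 0.1062
P_2 = 1/(1+e^{1.3780}) = 0.2013
P_3 = 1/(1+e^{3.7500}) = 0.0230
L = (1−P_1) × (1−P_2) × P_3 = 0.8938 × 0.7987 × 0.0230 = 0.01640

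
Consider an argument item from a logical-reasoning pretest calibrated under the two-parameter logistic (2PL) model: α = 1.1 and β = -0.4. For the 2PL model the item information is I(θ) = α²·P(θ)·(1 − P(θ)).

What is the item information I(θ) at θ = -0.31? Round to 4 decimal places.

0.3018

P = 1/(1+e^{-0.0990}) = 0.5247
P(1−P) = 0.5247 × 0.4753 = 0.2494
I = α² × P(1−P) = 1.1² × 0.2494 = 0.30176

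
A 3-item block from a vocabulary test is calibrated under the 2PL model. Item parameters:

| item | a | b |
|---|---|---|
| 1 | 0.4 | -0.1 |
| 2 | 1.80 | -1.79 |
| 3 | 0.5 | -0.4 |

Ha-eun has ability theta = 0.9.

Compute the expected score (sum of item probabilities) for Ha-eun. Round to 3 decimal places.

2.248

P(theta) = 1 / (1 + exp(−a(theta − b)))
P_1 = 1/(1+e^{-0.4000}) = 0.5987
P_2 = 1/(1+e^{-4.8420}) = 0.9922
P_3 = 1/(1+e^{-0.6500}) = 0.6570
E[score] = 0.5987 + 0.9922 + 0.6570 = 2.2479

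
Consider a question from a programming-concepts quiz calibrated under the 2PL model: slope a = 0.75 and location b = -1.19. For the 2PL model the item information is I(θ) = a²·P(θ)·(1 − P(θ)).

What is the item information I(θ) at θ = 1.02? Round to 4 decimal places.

0.0756

P = 1/(1+e^{-1.6575}) = 0.8399
P(1−P) = 0.8399 × 0.1601 = 0.1345
I = a² × P(1−P) = 0.75² × 0.1345 = 0.07564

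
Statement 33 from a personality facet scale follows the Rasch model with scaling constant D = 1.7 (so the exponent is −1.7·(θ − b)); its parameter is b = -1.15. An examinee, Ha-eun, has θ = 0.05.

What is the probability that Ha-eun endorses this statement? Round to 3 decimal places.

0.885

P(θ) = 1 / (1 + exp(−D·(θ − b)))
Exponent: 1.7 × (0.05 − (-1.15)) = 2.0400
1/(1 + e^{-2.0400}) = 0.8849
P = 0.8849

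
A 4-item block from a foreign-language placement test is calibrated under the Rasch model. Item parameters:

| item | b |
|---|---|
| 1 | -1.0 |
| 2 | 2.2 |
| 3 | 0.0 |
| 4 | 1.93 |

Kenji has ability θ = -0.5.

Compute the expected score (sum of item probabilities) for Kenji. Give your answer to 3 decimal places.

P(θ) = 1 / (1 + exp(−(θ − b)))
P_1 = 1/(1+e^{-0.5000}) = 0.6225
P_2 = 1/(1+e^{2.7000}) = 0.0630
P_3 = 1/(1+e^{0.5000}) = 0.3775
P_4 = 1/(1+e^{2.4300}) = 0.0809
E[score] = 0.6225 + 0.0630 + 0.3775 + 0.0809 = 1.1439

1.144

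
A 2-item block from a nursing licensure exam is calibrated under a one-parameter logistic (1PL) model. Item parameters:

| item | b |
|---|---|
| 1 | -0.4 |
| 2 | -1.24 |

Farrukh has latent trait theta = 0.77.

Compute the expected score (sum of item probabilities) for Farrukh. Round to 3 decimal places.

P(theta) = 1 / (1 + exp(−(theta − b)))
P_1 = 1/(1+e^{-1.1700}) = 0.7631
P_2 = 1/(1+e^{-2.0100}) = 0.8818
E[score] = 0.7631 + 0.8818 = 1.6450

1.645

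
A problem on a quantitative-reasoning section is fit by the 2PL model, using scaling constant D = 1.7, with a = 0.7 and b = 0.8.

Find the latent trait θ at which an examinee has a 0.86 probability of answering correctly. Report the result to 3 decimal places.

2.325

P(θ) = 1 / (1 + exp(−D·a(θ − b)))
logit = ln(0.8600/0.1400) = 1.8153
θ = b + logit/(1.7·a) = 0.8 + 1.8153/1.1900 = 2.3255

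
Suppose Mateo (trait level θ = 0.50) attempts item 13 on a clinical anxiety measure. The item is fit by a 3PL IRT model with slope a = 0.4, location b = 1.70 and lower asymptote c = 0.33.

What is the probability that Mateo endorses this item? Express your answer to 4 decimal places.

0.5861

P(θ) = c + (1 − c) · 1 / (1 + exp(−a(θ − b)))
Exponent: 0.4 × (0.50 − 1.70) = -0.4800
1/(1 + e^{0.4800}) = 0.3823
P = 0.33 + 0.67 × 0.3823 = 0.5861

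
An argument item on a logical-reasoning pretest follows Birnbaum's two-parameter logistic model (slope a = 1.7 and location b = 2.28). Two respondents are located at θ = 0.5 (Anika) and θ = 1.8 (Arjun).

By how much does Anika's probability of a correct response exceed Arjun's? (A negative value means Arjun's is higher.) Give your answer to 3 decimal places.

-0.260

P(θ) = 1 / (1 + exp(−a(θ − b)))
P(Anika) = 0.0463  [exponent -3.0260]
P(Arjun) = 0.3066  [exponent -0.8160]
Difference = 0.0463 − 0.3066 = -0.2603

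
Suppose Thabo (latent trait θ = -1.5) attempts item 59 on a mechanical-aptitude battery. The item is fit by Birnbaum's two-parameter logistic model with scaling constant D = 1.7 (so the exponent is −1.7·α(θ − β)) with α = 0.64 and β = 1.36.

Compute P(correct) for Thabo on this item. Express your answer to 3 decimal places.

P(θ) = 1 / (1 + exp(−D·α(θ − β)))
Exponent: 1.7 × 0.64 × (-1.5 − 1.36) = -3.1117
1/(1 + e^{3.1117}) = 0.0426
P = 0.0426

0.043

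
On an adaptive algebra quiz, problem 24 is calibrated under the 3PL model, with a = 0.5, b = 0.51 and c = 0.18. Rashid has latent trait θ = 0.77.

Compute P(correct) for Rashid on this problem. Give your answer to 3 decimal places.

P(θ) = c + (1 − c) · 1 / (1 + exp(−a(θ − b)))
Exponent: 0.5 × (0.77 − 0.51) = 0.1300
1/(1 + e^{-0.1300}) = 0.5325
P = 0.18 + 0.82 × 0.5325 = 0.6166

0.617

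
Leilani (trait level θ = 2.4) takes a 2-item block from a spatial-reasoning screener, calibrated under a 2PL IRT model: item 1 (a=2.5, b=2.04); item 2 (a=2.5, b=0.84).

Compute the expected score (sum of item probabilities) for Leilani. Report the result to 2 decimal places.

P(θ) = 1 / (1 + exp(−a(θ − b)))
P_1 = 1/(1+e^{-0.9000}) = 0.7109
P_2 = 1/(1+e^{-3.9000}) = 0.9802
E[score] = 0.7109 + 0.9802 = 1.6911

1.69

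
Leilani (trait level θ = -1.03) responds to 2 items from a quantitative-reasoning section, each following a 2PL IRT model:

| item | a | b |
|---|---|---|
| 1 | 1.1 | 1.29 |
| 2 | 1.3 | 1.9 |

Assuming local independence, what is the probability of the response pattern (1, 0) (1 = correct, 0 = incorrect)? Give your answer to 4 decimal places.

P(θ) = 1 / (1 + exp(−a(θ − b)))
P_1 = 1/(1+e^{2.5520}) = 0.0723
P_2 = 1/(1+e^{3.8090}) = 0.0217
L = P_1 × (1−P_2) = 0.0723 × 0.9783 = 0.07072

0.0707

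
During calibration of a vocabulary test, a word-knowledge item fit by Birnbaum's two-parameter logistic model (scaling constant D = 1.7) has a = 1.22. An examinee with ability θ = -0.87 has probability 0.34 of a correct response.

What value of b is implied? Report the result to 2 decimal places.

P(θ) = 1 / (1 + exp(−D·a(θ − b)))
logit(0.34) = ln(0.34/0.66) = -0.6633
b = θ − logit/(1.7·a) = -0.87 − (-0.6633)/2.0740 = -0.5502

-0.55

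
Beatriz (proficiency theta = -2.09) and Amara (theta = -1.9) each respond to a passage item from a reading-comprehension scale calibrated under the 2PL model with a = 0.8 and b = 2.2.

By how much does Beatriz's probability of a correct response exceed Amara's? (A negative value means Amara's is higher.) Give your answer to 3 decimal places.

P(theta) = 1 / (1 + exp(−a(theta − b)))
P(Beatriz) = 0.0313  [exponent -3.4320]
P(Amara) = 0.0363  [exponent -3.2800]
Difference = 0.0313 − 0.0363 = -0.0050

-0.005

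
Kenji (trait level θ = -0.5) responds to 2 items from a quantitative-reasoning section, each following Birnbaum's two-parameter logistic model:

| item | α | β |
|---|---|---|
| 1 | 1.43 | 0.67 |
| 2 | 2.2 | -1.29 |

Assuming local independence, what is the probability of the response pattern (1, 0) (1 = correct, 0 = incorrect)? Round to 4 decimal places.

0.0236

P(θ) = 1 / (1 + exp(−α(θ − β)))
P_1 = 1/(1+e^{1.6731}) = 0.1580
P_2 = 1/(1+e^{-1.7380}) = 0.8504
L = P_1 × (1−P_2) = 0.1580 × 0.1496 = 0.02363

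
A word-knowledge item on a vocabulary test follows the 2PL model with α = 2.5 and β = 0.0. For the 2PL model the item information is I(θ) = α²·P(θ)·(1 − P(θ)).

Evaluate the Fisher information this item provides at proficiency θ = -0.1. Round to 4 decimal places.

P = 1/(1+e^{0.2500}) = 0.4378
P(1−P) = 0.4378 × 0.5622 = 0.2461
I = α² × P(1−P) = 2.5² × 0.2461 = 1.53834

1.5383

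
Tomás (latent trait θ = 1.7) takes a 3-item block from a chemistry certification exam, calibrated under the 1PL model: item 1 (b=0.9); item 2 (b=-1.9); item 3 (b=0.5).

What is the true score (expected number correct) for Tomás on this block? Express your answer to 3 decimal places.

2.432

P(θ) = 1 / (1 + exp(−(θ − b)))
P_1 = 1/(1+e^{-0.8000}) = 0.6900
P_2 = 1/(1+e^{-3.6000}) = 0.9734
P_3 = 1/(1+e^{-1.2000}) = 0.7685
E[score] = 0.6900 + 0.9734 + 0.7685 = 2.4319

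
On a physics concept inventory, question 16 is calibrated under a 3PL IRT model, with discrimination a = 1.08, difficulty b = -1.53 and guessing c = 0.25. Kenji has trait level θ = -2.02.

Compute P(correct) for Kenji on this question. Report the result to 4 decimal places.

0.5280

P(θ) = c + (1 − c) · 1 / (1 + exp(−a(θ − b)))
Exponent: 1.08 × (-2.02 − (-1.53)) = -0.5292
1/(1 + e^{0.5292}) = 0.3707
P = 0.25 + 0.75 × 0.3707 = 0.5280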